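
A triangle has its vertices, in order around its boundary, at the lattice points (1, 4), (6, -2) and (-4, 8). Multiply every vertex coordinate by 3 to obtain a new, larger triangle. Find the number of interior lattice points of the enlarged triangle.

28

Using the shoelace formula, 2A = |[1·(-2) − 6·4] + [6·8 − (-4)·(-2)] + [(-4)·4 − 1·8]| = 10, so the area is 5.
Summing gcd(|Δx|,|Δy|) over the edges gives the boundary count: gcd(5,6) + gcd(10,10) + gcd(5,4) = 1+10+1 = 12.
Scaling by 3 multiplies the area by 3² = 9 (so the new area is 45) and multiplies the boundary lattice-point count by 3, giving 36.
By Pick's theorem, the interior count of the dilated polygon is 45 − 36/2 + 1 = 28.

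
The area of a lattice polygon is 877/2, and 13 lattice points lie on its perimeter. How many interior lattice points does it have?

From Pick's theorem, I = A − B/2 + 1 = 877/2 − 13/2 + 1 = 433.

433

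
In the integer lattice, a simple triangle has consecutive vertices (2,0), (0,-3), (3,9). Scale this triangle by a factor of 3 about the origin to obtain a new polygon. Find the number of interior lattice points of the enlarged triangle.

61

By the shoelace formula, twice the signed area is |[2·(-3) − 0·0] + [0·9 − 3·(-3)] + [3·0 − 2·9]| = 15, so the area is 15/2.
The number of boundary lattice points is Σ gcd(|Δx|,|Δy|) = gcd(2,3) + gcd(3,12) + gcd(1,9) = 1+3+1 = 5.
Scaling by 3 multiplies the area by 3² = 9 (so the new area is 135/2) and multiplies the boundary lattice-point count by 3, giving 15.
By Pick's theorem, the interior count of the dilated polygon is 135/2 − 15/2 + 1 = 61.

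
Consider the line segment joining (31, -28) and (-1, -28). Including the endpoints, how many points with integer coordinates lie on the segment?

The number of lattice points on a segment between lattice points is gcd(|Δx|,|Δy|) + 1 = gcd(32,0) + 1 = 32 + 1 = 33.

33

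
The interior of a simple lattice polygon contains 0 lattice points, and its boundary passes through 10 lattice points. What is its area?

4

Pick's theorem states A = I + B/2 − 1, so A = 0 + 10/2 − 1 = 4.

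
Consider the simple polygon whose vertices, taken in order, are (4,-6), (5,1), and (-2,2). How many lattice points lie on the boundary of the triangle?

The number of boundary lattice points is Σ gcd(|Δx|,|Δy|) = gcd(1,7) + gcd(7,1) + gcd(6,8) = 1+1+2 = 4.

4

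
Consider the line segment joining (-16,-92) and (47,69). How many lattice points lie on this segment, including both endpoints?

The number of lattice points on a segment between lattice points is gcd(|Δx|,|Δy|) + 1 = gcd(63,161) + 1 = 7 + 1 = 8.

8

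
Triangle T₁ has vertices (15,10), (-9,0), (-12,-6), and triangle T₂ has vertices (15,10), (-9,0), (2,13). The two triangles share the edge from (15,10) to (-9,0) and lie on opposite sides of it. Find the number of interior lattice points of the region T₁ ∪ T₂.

The union is the simple quadrilateral with vertices (15,10), (-12,-6), (-9,0), (2,13) in order.
The shoelace formula gives twice the area as |[15·(-6) − (-12)·10] + [(-12)·0 − (-9)·(-6)] + [(-9)·13 − 2·0] + [2·10 − 15·13]| = 316, so the area is 158.
Along each edge there are gcd(|Δx|,|Δy|)+1 lattice points, so counting each shared vertex once the boundary has gcd(27,16) + gcd(3,6) + gcd(11,13) + gcd(13,3) = 1+3+1+1 = 6.
By Pick's theorem I = A − B/2 + 1 = 158 − 6/2 + 1 = 156.

156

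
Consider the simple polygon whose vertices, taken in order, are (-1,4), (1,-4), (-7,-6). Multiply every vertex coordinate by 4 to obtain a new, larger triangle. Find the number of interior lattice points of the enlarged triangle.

By the shoelace formula, twice the signed area is |[(-1)·(-4) − 1·4] + [1·(-6) − (-7)·(-4)] + [(-7)·4 − (-1)·(-6)]| = 68, so the area is 34.
The number of boundary lattice points is Σ gcd(|Δx|,|Δy|) = gcd(2,8) + gcd(8,2) + gcd(6,10) = 2+2+2 = 6.
Scaling by 4 multiplies the area by 4² = 16 (so the new area is 544) and multiplies the boundary lattice-point count by 4, giving 24.
By Pick's theorem, the interior count of the dilated polygon is 544 − 24/2 + 1 = 533.

533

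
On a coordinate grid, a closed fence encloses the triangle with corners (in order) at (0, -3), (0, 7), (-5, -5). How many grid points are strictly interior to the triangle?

20

By the shoelace formula, twice the signed area is |[0·7 − 0·(-3)] + [0·(-5) − (-5)·7] + [(-5)·(-3) − 0·(-5)]| = 50, so the area is 25.
Along each edge there are gcd(|Δx|,|Δy|)+1 lattice points, so counting each shared vertex once the boundary has gcd(0,10) + gcd(5,12) + gcd(5,2) = 10+1+1 = 12.
By Pick's theorem A = I + B/2 − 1, so I = 25 − 12/2 + 1 = 20.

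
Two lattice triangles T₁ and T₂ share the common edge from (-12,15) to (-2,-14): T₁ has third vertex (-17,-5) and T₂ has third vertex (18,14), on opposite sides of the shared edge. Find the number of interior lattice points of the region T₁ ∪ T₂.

597

The union is the simple quadrilateral with vertices (-12,15), (-17,-5), (-2,-14), (18,14) in order.
Using the shoelace formula, 2A = |((-12)·(-5) − (-17)·15) + ((-17)·(-14) − (-2)·(-5)) + ((-2)·14 − 18·(-14)) + (18·15 − (-12)·14)| = 1205, so the area is 1205/2.
The number of boundary lattice points is Σ gcd(|Δx|,|Δy|) = gcd(5,20) + gcd(15,9) + gcd(20,28) + gcd(30,1) = 5+3+4+1 = 13.
By Pick's theorem I = A − B/2 + 1 = 1205/2 − 13/2 + 1 = 597.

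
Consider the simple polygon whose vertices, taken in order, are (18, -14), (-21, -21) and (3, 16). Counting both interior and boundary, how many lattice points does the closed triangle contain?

Using the shoelace formula, 2A = |[18·(-21) − (-21)·(-14)] + [(-21)·16 − 3·(-21)] + [3·(-14) − 18·16]| = 1275, so the area is 1275/2.
Summing gcd(|Δx|,|Δy|) over the edges gives the boundary count: gcd(39,7) + gcd(24,37) + gcd(15,30) = 1+1+15 = 17.
Pick's theorem gives I = A − B/2 + 1 = 1275/2 − 17/2 + 1 = 630, so the closed region contains I + B = 630 + 17 = 647 lattice points.

647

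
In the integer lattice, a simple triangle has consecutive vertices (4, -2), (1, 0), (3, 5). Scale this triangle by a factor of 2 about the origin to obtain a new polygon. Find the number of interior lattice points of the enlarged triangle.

The shoelace formula gives twice the area as |[4·0 − 1·(-2)] + [1·5 − 3·0] + [3·(-2) − 4·5]| = 19, so the area is 19/2.
The number of boundary lattice points is Σ gcd(|Δx|,|Δy|) = gcd(3,2) + gcd(2,5) + gcd(1,7) = 1+1+1 = 3.
Scaling by 2 multiplies the area by 2² = 4 (so the new area is 38) and multiplies the boundary lattice-point count by 2, giving 6.
By Pick's theorem, the interior count of the dilated polygon is 38 − 6/2 + 1 = 36.

36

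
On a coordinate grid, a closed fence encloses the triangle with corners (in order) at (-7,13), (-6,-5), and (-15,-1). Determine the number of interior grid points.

Using the shoelace formula, 2A = |((-7)·(-5) − (-6)·13) + ((-6)·(-1) − (-15)·(-5)) + ((-15)·13 − (-7)·(-1))| = 158, so the area is 79.
Along each edge there are gcd(|Δx|,|Δy|)+1 lattice points, so counting each shared vertex once the boundary has gcd(1,18) + gcd(9,4) + gcd(8,14) = 1+1+2 = 4.
By Pick's theorem A = I + B/2 − 1, so I = 79 − 4/2 + 1 = 78.

78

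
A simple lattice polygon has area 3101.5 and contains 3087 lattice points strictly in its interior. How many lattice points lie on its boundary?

Pick's theorem gives A = I + B/2 − 1, so B = 2(A − I + 1) = 2(3101.5 − 3087 + 1) = 31.

31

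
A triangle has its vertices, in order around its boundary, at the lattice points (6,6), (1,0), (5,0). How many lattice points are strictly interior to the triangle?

10

Using the shoelace formula, 2A = |(6·0 − 1·6) + (1·0 − 5·0) + (5·6 − 6·0)| = 24, so the area is 12.
The number of boundary lattice points is Σ gcd(|Δx|,|Δy|) = gcd(5,6) + gcd(4,0) + gcd(1,6) = 1+4+1 = 6.
By Pick's theorem A = I + B/2 − 1, so I = 12 − 6/2 + 1 = 10.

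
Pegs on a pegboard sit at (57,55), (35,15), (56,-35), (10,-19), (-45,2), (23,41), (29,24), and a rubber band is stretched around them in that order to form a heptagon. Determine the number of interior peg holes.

3489

The shoelace formula gives twice the area as |[57·15 − 35·55] + [35·(-35) − 56·15] + [56·(-19) − 10·(-35)] + [10·2 − (-45)·(-19)] + [(-45)·41 − 23·2] + [23·24 − 29·41] + [29·55 − 57·24]| = 6985, so the area is 3492.5.
The number of boundary lattice points is Σ gcd(|Δx|,|Δy|) = gcd(22,40) + gcd(21,50) + gcd(46,16) + gcd(55,21) + gcd(68,39) + gcd(6,17) + gcd(28,31) = 2+1+2+1+1+1+1 = 9.
Pick's theorem gives I = A − B/2 + 1 = 3492.5 − 9/2 + 1 = 3489.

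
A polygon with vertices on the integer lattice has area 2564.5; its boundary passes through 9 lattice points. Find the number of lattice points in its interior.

2561

From Pick's theorem, I = A − B/2 + 1 = 2564.5 − 9/2 + 1 = 2561.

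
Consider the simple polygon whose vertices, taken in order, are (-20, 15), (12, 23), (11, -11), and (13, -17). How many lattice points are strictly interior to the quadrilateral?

Using the shoelace formula, 2A = |[(-20)·23 − 12·15] + [12·(-11) − 11·23] + [11·(-17) − 13·(-11)] + [13·15 − (-20)·(-17)]| = 1214, so the area is 607.
The number of boundary lattice points is Σ gcd(|Δx|,|Δy|) = gcd(32,8) + gcd(1,34) + gcd(2,6) + gcd(33,32) = 8+1+2+1 = 12.
Pick's theorem gives I = A − B/2 + 1 = 607 − 12/2 + 1 = 602.

602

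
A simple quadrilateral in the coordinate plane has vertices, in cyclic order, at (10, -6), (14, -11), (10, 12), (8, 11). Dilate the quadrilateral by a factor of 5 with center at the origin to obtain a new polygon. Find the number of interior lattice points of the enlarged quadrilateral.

The shoelace formula gives twice the area as |[10·(-11) − 14·(-6)] + [14·12 − 10·(-11)] + [10·11 − 8·12] + [8·(-6) − 10·11]| = 108, so the area is 54.
Along each edge there are gcd(|Δx|,|Δy|)+1 lattice points, so counting each shared vertex once the boundary has gcd(4,5) + gcd(4,23) + gcd(2,1) + gcd(2,17) = 1+1+1+1 = 4.
Scaling by 5 multiplies the area by 5² = 25 (so the new area is 1350) and multiplies the boundary lattice-point count by 5, giving 20.
By Pick's theorem, the interior count of the dilated polygon is 1350 − 20/2 + 1 = 1341.

1341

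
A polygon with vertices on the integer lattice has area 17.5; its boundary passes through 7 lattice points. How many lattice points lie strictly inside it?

15

From Pick's theorem, I = A − B/2 + 1 = 17.5 − 7/2 + 1 = 15.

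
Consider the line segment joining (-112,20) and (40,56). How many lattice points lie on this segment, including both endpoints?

The number of lattice points on a segment between lattice points is gcd(|Δx|,|Δy|) + 1 = gcd(152,36) + 1 = 4 + 1 = 5.

5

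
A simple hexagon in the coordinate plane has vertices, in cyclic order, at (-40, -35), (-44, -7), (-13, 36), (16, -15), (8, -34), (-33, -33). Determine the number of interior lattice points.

2642

The shoelace formula gives twice the area as |[(-40)·(-7) − (-44)·(-35)] + [(-44)·36 − (-13)·(-7)] + [(-13)·(-15) − 16·36] + [16·(-34) − 8·(-15)] + [8·(-33) − (-33)·(-34)] + [(-33)·(-35) − (-40)·(-33)]| = 5291, so the area is 5291/2.
Along each edge there are gcd(|Δx|,|Δy|)+1 lattice points, so counting each shared vertex once the boundary has gcd(4,28) + gcd(31,43) + gcd(29,51) + gcd(8,19) + gcd(41,1) + gcd(7,2) = 4+1+1+1+1+1 = 9.
By Pick's theorem A = I + B/2 − 1, so I = 5291/2 − 9/2 + 1 = 2642.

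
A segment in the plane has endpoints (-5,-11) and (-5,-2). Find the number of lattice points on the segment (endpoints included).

10

The number of lattice points on a segment between lattice points is gcd(|Δx|,|Δy|) + 1 = gcd(0,9) + 1 = 9 + 1 = 10.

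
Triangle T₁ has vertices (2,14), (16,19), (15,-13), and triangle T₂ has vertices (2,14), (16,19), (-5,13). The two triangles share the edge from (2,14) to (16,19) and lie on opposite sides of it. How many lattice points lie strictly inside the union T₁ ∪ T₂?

The union is the simple quadrilateral with vertices (2,14), (15,-13), (16,19), (-5,13) in order.
Using the shoelace formula, 2A = |(2·(-13) − 15·14) + (15·19 − 16·(-13)) + (16·13 − (-5)·19) + ((-5)·14 − 2·13)| = 464, so the area is 232.
The number of boundary lattice points is Σ gcd(|Δx|,|Δy|) = gcd(13,27) + gcd(1,32) + gcd(21,6) + gcd(7,1) = 1+1+3+1 = 6.
By Pick's theorem I = A − B/2 + 1 = 232 − 6/2 + 1 = 230.

230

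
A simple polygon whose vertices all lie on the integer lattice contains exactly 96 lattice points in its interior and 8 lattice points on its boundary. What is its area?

By Pick's theorem, A = I + B/2 − 1 = 96 + 8/2 − 1 = 99.

99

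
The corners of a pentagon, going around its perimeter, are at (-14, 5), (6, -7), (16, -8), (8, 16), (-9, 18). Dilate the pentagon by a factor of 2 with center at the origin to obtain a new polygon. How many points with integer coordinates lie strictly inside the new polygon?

1880

By the shoelace formula, twice the signed area is |((-14)·(-7) − 6·5) + (6·(-8) − 16·(-7)) + (16·16 − 8·(-8)) + (8·18 − (-9)·16) + ((-9)·5 − (-14)·18)| = 947, so the area is 947/2.
Summing gcd(|Δx|,|Δy|) over the edges gives the boundary count: gcd(20,12) + gcd(10,1) + gcd(8,24) + gcd(17,2) + gcd(5,13) = 4+1+8+1+1 = 15.
Scaling by 2 multiplies the area by 2² = 4 (so the new area is 1894) and multiplies the boundary lattice-point count by 2, giving 30.
By Pick's theorem, the interior count of the dilated polygon is 1894 − 30/2 + 1 = 1880.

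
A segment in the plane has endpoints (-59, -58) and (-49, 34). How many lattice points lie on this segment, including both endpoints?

The number of lattice points on a segment between lattice points is gcd(|Δx|,|Δy|) + 1 = gcd(10,92) + 1 = 2 + 1 = 3.

3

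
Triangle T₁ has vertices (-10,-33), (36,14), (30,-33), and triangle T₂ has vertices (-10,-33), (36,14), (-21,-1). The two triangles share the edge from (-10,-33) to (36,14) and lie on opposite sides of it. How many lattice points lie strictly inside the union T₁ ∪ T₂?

The union is the simple quadrilateral with vertices (-10,-33), (30,-33), (36,14), (-21,-1) in order.
By the shoelace formula, twice the signed area is |((-10)·(-33) − 30·(-33)) + (30·14 − 36·(-33)) + (36·(-1) − (-21)·14) + ((-21)·(-33) − (-10)·(-1))| = 3869, so the area is 1934.5.
The number of boundary lattice points is Σ gcd(|Δx|,|Δy|) = gcd(40,0) + gcd(6,47) + gcd(57,15) + gcd(11,32) = 40+1+3+1 = 45.
By Pick's theorem I = A − B/2 + 1 = 1934.5 − 45/2 + 1 = 1913.

1913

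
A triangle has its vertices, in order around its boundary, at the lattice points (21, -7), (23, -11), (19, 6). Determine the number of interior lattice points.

Using the shoelace formula, 2A = |(21·(-11) − 23·(-7)) + (23·6 − 19·(-11)) + (19·(-7) − 21·6)| = 18, so the area is 9.
The number of boundary lattice points is Σ gcd(|Δx|,|Δy|) = gcd(2,4) + gcd(4,17) + gcd(2,13) = 2+1+1 = 4.
By Pick's theorem A = I + B/2 − 1, so I = 9 − 4/2 + 1 = 8.

8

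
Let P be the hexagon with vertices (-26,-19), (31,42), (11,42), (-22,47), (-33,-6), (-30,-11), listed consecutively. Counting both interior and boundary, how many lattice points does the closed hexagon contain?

1979

The shoelace formula gives twice the area as |[(-26)·42 − 31·(-19)] + [31·42 − 11·42] + [11·47 − (-22)·42] + [(-22)·(-6) − (-33)·47] + [(-33)·(-11) − (-30)·(-6)] + [(-30)·(-19) − (-26)·(-11)]| = 3928, so the area is 1964.
The number of boundary lattice points is Σ gcd(|Δx|,|Δy|) = gcd(57,61) + gcd(20,0) + gcd(33,5) + gcd(11,53) + gcd(3,5) + gcd(4,8) = 1+20+1+1+1+4 = 28.
Pick's theorem gives I = A − B/2 + 1 = 1964 − 28/2 + 1 = 1951, so the closed region contains I + B = 1951 + 28 = 1979 lattice points.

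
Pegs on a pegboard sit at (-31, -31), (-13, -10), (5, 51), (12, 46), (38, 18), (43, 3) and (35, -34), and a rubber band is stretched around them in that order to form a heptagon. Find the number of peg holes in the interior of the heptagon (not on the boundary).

3486

The shoelace formula gives twice the area as |[(-31)·(-10) − (-13)·(-31)] + [(-13)·51 − 5·(-10)] + [5·46 − 12·51] + [12·18 − 38·46] + [38·3 − 43·18] + [43·(-34) − 35·3] + [35·(-31) − (-31)·(-34)]| = 6986, so the area is 3493.
Along each edge there are gcd(|Δx|,|Δy|)+1 lattice points, so counting each shared vertex once the boundary has gcd(18,21) + gcd(18,61) + gcd(7,5) + gcd(26,28) + gcd(5,15) + gcd(8,37) + gcd(66,3) = 3+1+1+2+5+1+3 = 16.
By Pick's theorem A = I + B/2 − 1, so I = 3493 − 16/2 + 1 = 3486.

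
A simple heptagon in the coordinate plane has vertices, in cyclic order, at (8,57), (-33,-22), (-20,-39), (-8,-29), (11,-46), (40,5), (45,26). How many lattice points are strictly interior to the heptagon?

4284

Using the shoelace formula, 2A = |[8·(-22) − (-33)·57] + [(-33)·(-39) − (-20)·(-22)] + [(-20)·(-29) − (-8)·(-39)] + [(-8)·(-46) − 11·(-29)] + [11·5 − 40·(-46)] + [40·26 − 45·5] + [45·57 − 8·26]| = 8574, so the area is 4287.
Summing gcd(|Δx|,|Δy|) over the edges gives the boundary count: gcd(41,79) + gcd(13,17) + gcd(12,10) + gcd(19,17) + gcd(29,51) + gcd(5,21) + gcd(37,31) = 1+1+2+1+1+1+1 = 8.
Pick's theorem gives I = A − B/2 + 1 = 4287 − 8/2 + 1 = 4284.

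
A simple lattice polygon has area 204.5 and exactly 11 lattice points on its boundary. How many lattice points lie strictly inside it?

From Pick's theorem, I = A − B/2 + 1 = 204.5 − 11/2 + 1 = 200.

200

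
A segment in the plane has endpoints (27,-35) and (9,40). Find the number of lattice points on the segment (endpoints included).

4

The number of lattice points on a segment between lattice points is gcd(|Δx|,|Δy|) + 1 = gcd(18,75) + 1 = 3 + 1 = 4.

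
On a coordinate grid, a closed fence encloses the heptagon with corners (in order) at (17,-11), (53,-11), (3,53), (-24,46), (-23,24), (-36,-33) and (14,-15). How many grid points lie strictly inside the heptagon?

3907

By the shoelace formula, twice the signed area is |(17·(-11) − 53·(-11)) + (53·53 − 3·(-11)) + (3·46 − (-24)·53) + ((-24)·24 − (-23)·46) + ((-23)·(-33) − (-36)·24) + ((-36)·(-15) − 14·(-33)) + (14·(-11) − 17·(-15))| = 7856, so the area is 3928.
The number of boundary lattice points is Σ gcd(|Δx|,|Δy|) = gcd(36,0) + gcd(50,64) + gcd(27,7) + gcd(1,22) + gcd(13,57) + gcd(50,18) + gcd(3,4) = 36+2+1+1+1+2+1 = 44.
Pick's theorem gives I = A − B/2 + 1 = 3928 − 44/2 + 1 = 3907.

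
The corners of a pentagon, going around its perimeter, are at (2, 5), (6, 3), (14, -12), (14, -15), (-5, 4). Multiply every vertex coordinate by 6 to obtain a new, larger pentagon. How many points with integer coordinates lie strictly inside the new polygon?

Using the shoelace formula, 2A = |(2·3 − 6·5) + (6·(-12) − 14·3) + (14·(-15) − 14·(-12)) + (14·4 − (-5)·(-15)) + ((-5)·5 − 2·4)| = 232, so the area is 116.
Summing gcd(|Δx|,|Δy|) over the edges gives the boundary count: gcd(4,2) + gcd(8,15) + gcd(0,3) + gcd(19,19) + gcd(7,1) = 2+1+3+19+1 = 26.
Scaling by 6 multiplies the area by 6² = 36 (so the new area is 4176) and multiplies the boundary lattice-point count by 6, giving 156.
By Pick's theorem, the interior count of the dilated polygon is 4176 − 156/2 + 1 = 4099.

4099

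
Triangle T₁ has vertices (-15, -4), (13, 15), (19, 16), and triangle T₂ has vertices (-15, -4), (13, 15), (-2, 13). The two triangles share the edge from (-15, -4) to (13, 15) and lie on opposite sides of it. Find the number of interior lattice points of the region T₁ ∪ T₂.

156

The union is the simple quadrilateral with vertices (-15, -4), (19, 16), (13, 15), (-2, 13) in order.
The shoelace formula gives twice the area as |[(-15)·16 − 19·(-4)] + [19·15 − 13·16] + [13·13 − (-2)·15] + [(-2)·(-4) − (-15)·13]| = 315, so the area is 157.5.
Along each edge there are gcd(|Δx|,|Δy|)+1 lattice points, so counting each shared vertex once the boundary has gcd(34,20) + gcd(6,1) + gcd(15,2) + gcd(13,17) = 2+1+1+1 = 5.
By Pick's theorem I = A − B/2 + 1 = 157.5 − 5/2 + 1 = 156.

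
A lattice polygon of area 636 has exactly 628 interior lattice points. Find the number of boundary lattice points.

18

Pick's theorem gives A = I + B/2 − 1, so B = 2(A − I + 1) = 2(636 − 628 + 1) = 18.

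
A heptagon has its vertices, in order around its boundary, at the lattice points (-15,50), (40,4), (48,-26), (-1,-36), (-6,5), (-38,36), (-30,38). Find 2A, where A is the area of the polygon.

6587

By the shoelace formula, twice the signed area is |[(-15)·4 − 40·50] + [40·(-26) − 48·4] + [48·(-36) − (-1)·(-26)] + [(-1)·5 − (-6)·(-36)] + [(-6)·36 − (-38)·5] + [(-38)·38 − (-30)·36] + [(-30)·50 − (-15)·38]| = 6587, so the area is 6587/2.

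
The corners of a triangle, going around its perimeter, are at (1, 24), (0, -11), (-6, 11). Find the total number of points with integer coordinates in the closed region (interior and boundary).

The shoelace formula gives twice the area as |(1·(-11) − 0·24) + (0·11 − (-6)·(-11)) + ((-6)·24 − 1·11)| = 232, so the area is 116.
Along each edge there are gcd(|Δx|,|Δy|)+1 lattice points, so counting each shared vertex once the boundary has gcd(1,35) + gcd(6,22) + gcd(7,13) = 1+2+1 = 4.
Pick's theorem gives I = A − B/2 + 1 = 116 − 4/2 + 1 = 115, so the closed region contains I + B = 115 + 4 = 119 lattice points.

119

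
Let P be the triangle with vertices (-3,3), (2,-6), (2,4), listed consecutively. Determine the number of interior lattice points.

20

By the shoelace formula, twice the signed area is |[(-3)·(-6) − 2·3] + [2·4 − 2·(-6)] + [2·3 − (-3)·4]| = 50, so the area is 25.
Along each edge there are gcd(|Δx|,|Δy|)+1 lattice points, so counting each shared vertex once the boundary has gcd(5,9) + gcd(0,10) + gcd(5,1) = 1+10+1 = 12.
By Pick's theorem A = I + B/2 − 1, so I = 25 − 12/2 + 1 = 20.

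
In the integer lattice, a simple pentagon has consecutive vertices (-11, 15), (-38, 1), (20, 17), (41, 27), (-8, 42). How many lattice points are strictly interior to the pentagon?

1005

Using the shoelace formula, 2A = |[(-11)·1 − (-38)·15] + [(-38)·17 − 20·1] + [20·27 − 41·17] + [41·42 − (-8)·27] + [(-8)·15 − (-11)·42]| = 2016, so the area is 1008.
The number of boundary lattice points is Σ gcd(|Δx|,|Δy|) = gcd(27,14) + gcd(58,16) + gcd(21,10) + gcd(49,15) + gcd(3,27) = 1+2+1+1+3 = 8.
By Pick's theorem A = I + B/2 − 1, so I = 1008 − 8/2 + 1 = 1005.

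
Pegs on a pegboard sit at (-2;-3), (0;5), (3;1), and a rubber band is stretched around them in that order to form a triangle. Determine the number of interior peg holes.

15

By the shoelace formula, twice the signed area is |[(-2)·5 − 0·(-3)] + [0·1 − 3·5] + [3·(-3) − (-2)·1]| = 32, so the area is 16.
Summing gcd(|Δx|,|Δy|) over the edges gives the boundary count: gcd(2,8) + gcd(3,4) + gcd(5,4) = 2+1+1 = 4.
By Pick's theorem A = I + B/2 − 1, so I = 16 − 4/2 + 1 = 15.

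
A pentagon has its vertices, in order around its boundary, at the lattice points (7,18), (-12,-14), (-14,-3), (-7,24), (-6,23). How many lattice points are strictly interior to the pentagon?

341

The shoelace formula gives twice the area as |[7·(-14) − (-12)·18] + [(-12)·(-3) − (-14)·(-14)] + [(-14)·24 − (-7)·(-3)] + [(-7)·23 − (-6)·24] + [(-6)·18 − 7·23]| = 685, so the area is 342.5.
The number of boundary lattice points is Σ gcd(|Δx|,|Δy|) = gcd(19,32) + gcd(2,11) + gcd(7,27) + gcd(1,1) + gcd(13,5) = 1+1+1+1+1 = 5.
Pick's theorem gives I = A − B/2 + 1 = 342.5 − 5/2 + 1 = 341.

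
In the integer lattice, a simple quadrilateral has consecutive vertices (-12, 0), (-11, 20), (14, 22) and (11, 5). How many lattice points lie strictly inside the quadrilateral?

436

Using the shoelace formula, 2A = |[(-12)·20 − (-11)·0] + [(-11)·22 − 14·20] + [14·5 − 11·22] + [11·0 − (-12)·5]| = 874, so the area is 437.
The number of boundary lattice points is Σ gcd(|Δx|,|Δy|) = gcd(1,20) + gcd(25,2) + gcd(3,17) + gcd(23,5) = 1+1+1+1 = 4.
By Pick's theorem A = I + B/2 − 1, so I = 437 − 4/2 + 1 = 436.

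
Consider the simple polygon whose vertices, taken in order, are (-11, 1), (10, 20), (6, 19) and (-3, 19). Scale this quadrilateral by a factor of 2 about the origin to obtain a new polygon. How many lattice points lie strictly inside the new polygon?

422

The shoelace formula gives twice the area as |[(-11)·20 − 10·1] + [10·19 − 6·20] + [6·19 − (-3)·19] + [(-3)·1 − (-11)·19]| = 217, so the area is 217/2.
Summing gcd(|Δx|,|Δy|) over the edges gives the boundary count: gcd(21,19) + gcd(4,1) + gcd(9,0) + gcd(8,18) = 1+1+9+2 = 13.
Scaling by 2 multiplies the area by 2² = 4 (so the new area is 434) and multiplies the boundary lattice-point count by 2, giving 26.
By Pick's theorem, the interior count of the dilated polygon is 434 − 26/2 + 1 = 422.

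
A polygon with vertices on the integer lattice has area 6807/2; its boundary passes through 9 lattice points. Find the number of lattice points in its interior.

3400

Pick's theorem A = I + B/2 − 1 rearranges to I = A − B/2 + 1 = 6807/2 − 9/2 + 1 = 3400.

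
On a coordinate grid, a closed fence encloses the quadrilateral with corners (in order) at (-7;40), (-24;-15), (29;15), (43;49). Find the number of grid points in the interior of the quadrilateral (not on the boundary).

1988

The shoelace formula gives twice the area as |((-7)·(-15) − (-24)·40) + ((-24)·15 − 29·(-15)) + (29·49 − 43·15) + (43·40 − (-7)·49)| = 3979, so the area is 1989.5.
Along each edge there are gcd(|Δx|,|Δy|)+1 lattice points, so counting each shared vertex once the boundary has gcd(17,55) + gcd(53,30) + gcd(14,34) + gcd(50,9) = 1+1+2+1 = 5.
Pick's theorem gives I = A − B/2 + 1 = 1989.5 − 5/2 + 1 = 1988.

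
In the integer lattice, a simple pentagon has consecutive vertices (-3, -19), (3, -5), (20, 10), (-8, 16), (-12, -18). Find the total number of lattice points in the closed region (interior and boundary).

The shoelace formula gives twice the area as |[(-3)·(-5) − 3·(-19)] + [3·10 − 20·(-5)] + [20·16 − (-8)·10] + [(-8)·(-18) − (-12)·16] + [(-12)·(-19) − (-3)·(-18)]| = 1112, so the area is 556.
The number of boundary lattice points is Σ gcd(|Δx|,|Δy|) = gcd(6,14) + gcd(17,15) + gcd(28,6) + gcd(4,34) + gcd(9,1) = 2+1+2+2+1 = 8.
Pick's theorem gives I = A − B/2 + 1 = 556 − 8/2 + 1 = 553, so the closed region contains I + B = 553 + 8 = 561 lattice points.

561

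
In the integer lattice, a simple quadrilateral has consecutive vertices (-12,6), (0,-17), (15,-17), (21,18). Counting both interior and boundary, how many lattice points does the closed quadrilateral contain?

725

The shoelace formula gives twice the area as |[(-12)·(-17) − 0·6] + [0·(-17) − 15·(-17)] + [15·18 − 21·(-17)] + [21·6 − (-12)·18]| = 1428, so the area is 714.
Along each edge there are gcd(|Δx|,|Δy|)+1 lattice points, so counting each shared vertex once the boundary has gcd(12,23) + gcd(15,0) + gcd(6,35) + gcd(33,12) = 1+15+1+3 = 20.
Pick's theorem gives I = A − B/2 + 1 = 714 − 20/2 + 1 = 705, so the closed region contains I + B = 705 + 20 = 725 lattice points.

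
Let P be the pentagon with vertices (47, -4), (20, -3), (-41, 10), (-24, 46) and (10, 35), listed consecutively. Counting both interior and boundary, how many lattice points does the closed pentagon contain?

2311

By the shoelace formula, twice the signed area is |(47·(-3) − 20·(-4)) + (20·10 − (-41)·(-3)) + ((-41)·46 − (-24)·10) + ((-24)·35 − 10·46) + (10·(-4) − 47·35)| = 4615, so the area is 2307.5.
The number of boundary lattice points is Σ gcd(|Δx|,|Δy|) = gcd(27,1) + gcd(61,13) + gcd(17,36) + gcd(34,11) + gcd(37,39) = 1+1+1+1+1 = 5.
Pick's theorem gives I = A − B/2 + 1 = 2307.5 − 5/2 + 1 = 2306, so the closed region contains I + B = 2306 + 5 = 2311 lattice points.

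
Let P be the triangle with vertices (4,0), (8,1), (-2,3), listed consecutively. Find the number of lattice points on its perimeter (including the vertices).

6

Along each edge there are gcd(|Δx|,|Δy|)+1 lattice points, so counting each shared vertex once the boundary has gcd(4,1) + gcd(10,2) + gcd(6,3) = 1+2+3 = 6.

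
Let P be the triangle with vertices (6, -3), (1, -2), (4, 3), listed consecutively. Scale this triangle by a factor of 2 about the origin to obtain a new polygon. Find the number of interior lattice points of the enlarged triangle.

Using the shoelace formula, 2A = |(6·(-2) − 1·(-3)) + (1·3 − 4·(-2)) + (4·(-3) − 6·3)| = 28, so the area is 14.
Summing gcd(|Δx|,|Δy|) over the edges gives the boundary count: gcd(5,1) + gcd(3,5) + gcd(2,6) = 1+1+2 = 4.
Scaling by 2 multiplies the area by 2² = 4 (so the new area is 56) and multiplies the boundary lattice-point count by 2, giving 8.
By Pick's theorem, the interior count of the dilated polygon is 56 − 8/2 + 1 = 53.

53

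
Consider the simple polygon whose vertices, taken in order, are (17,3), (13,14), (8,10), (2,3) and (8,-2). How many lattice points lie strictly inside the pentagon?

124

Using the shoelace formula, 2A = |(17·14 − 13·3) + (13·10 − 8·14) + (8·3 − 2·10) + (2·(-2) − 8·3) + (8·3 − 17·(-2))| = 251, so the area is 251/2.
Summing gcd(|Δx|,|Δy|) over the edges gives the boundary count: gcd(4,11) + gcd(5,4) + gcd(6,7) + gcd(6,5) + gcd(9,5) = 1+1+1+1+1 = 5.
By Pick's theorem A = I + B/2 − 1, so I = 251/2 − 5/2 + 1 = 124.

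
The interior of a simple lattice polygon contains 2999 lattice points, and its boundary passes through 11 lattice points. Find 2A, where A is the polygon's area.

6007

By Pick's theorem, A = I + B/2 − 1 = 2999 + 11/2 − 1 = 6007/2.
Hence 2A = 6007.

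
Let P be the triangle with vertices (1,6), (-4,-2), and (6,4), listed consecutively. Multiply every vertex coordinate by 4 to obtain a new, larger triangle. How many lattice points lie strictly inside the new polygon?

By the shoelace formula, twice the signed area is |[1·(-2) − (-4)·6] + [(-4)·4 − 6·(-2)] + [6·6 − 1·4]| = 50, so the area is 25.
The number of boundary lattice points is Σ gcd(|Δx|,|Δy|) = gcd(5,8) + gcd(10,6) + gcd(5,2) = 1+2+1 = 4.
Scaling by 4 multiplies the area by 4² = 16 (so the new area is 400) and multiplies the boundary lattice-point count by 4, giving 16.
By Pick's theorem, the interior count of the dilated polygon is 400 − 16/2 + 1 = 393.

393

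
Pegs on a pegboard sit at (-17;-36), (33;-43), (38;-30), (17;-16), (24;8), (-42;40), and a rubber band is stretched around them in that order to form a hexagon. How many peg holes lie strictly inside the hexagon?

The shoelace formula gives twice the area as |((-17)·(-43) − 33·(-36)) + (33·(-30) − 38·(-43)) + (38·(-16) − 17·(-30)) + (17·8 − 24·(-16)) + (24·40 − (-42)·8) + ((-42)·(-36) − (-17)·40)| = 6473, so the area is 3236.5.
Along each edge there are gcd(|Δx|,|Δy|)+1 lattice points, so counting each shared vertex once the boundary has gcd(50,7) + gcd(5,13) + gcd(21,14) + gcd(7,24) + gcd(66,32) + gcd(25,76) = 1+1+7+1+2+1 = 13.
Pick's theorem gives I = A − B/2 + 1 = 3236.5 − 13/2 + 1 = 3231.

3231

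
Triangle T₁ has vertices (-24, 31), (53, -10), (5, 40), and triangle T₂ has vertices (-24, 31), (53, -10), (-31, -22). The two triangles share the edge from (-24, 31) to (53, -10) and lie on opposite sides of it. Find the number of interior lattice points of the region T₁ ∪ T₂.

3118

The union is the simple quadrilateral with vertices (-24, 31), (5, 40), (53, -10), (-31, -22) in order.
Using the shoelace formula, 2A = |[(-24)·40 − 5·31] + [5·(-10) − 53·40] + [53·(-22) − (-31)·(-10)] + [(-31)·31 − (-24)·(-22)]| = 6250, so the area is 3125.
The number of boundary lattice points is Σ gcd(|Δx|,|Δy|) = gcd(29,9) + gcd(48,50) + gcd(84,12) + gcd(7,53) = 1+2+12+1 = 16.
By Pick's theorem I = A − B/2 + 1 = 3125 − 16/2 + 1 = 3118.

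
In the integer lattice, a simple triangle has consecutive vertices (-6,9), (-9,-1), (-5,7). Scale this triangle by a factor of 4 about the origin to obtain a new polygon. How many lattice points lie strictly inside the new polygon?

By the shoelace formula, twice the signed area is |((-6)·(-1) − (-9)·9) + ((-9)·7 − (-5)·(-1)) + ((-5)·9 − (-6)·7)| = 16, so the area is 8.
The number of boundary lattice points is Σ gcd(|Δx|,|Δy|) = gcd(3,10) + gcd(4,8) + gcd(1,2) = 1+4+1 = 6.
Scaling by 4 multiplies the area by 4² = 16 (so the new area is 128) and multiplies the boundary lattice-point count by 4, giving 24.
By Pick's theorem, the interior count of the dilated polygon is 128 − 24/2 + 1 = 117.

117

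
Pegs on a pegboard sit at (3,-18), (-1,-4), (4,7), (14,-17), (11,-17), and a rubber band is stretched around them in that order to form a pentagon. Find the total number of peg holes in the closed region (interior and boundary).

198

Using the shoelace formula, 2A = |[3·(-4) − (-1)·(-18)] + [(-1)·7 − 4·(-4)] + [4·(-17) − 14·7] + [14·(-17) − 11·(-17)] + [11·(-18) − 3·(-17)]| = 385, so the area is 385/2.
Summing gcd(|Δx|,|Δy|) over the edges gives the boundary count: gcd(4,14) + gcd(5,11) + gcd(10,24) + gcd(3,0) + gcd(8,1) = 2+1+2+3+1 = 9.
Pick's theorem gives I = A − B/2 + 1 = 385/2 − 9/2 + 1 = 189, so the closed region contains I + B = 189 + 9 = 198 lattice points.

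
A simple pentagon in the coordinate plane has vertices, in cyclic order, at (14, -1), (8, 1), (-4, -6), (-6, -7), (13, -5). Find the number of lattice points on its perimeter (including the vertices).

6

Summing gcd(|Δx|,|Δy|) over the edges gives the boundary count: gcd(6,2) + gcd(12,7) + gcd(2,1) + gcd(19,2) + gcd(1,4) = 2+1+1+1+1 = 6.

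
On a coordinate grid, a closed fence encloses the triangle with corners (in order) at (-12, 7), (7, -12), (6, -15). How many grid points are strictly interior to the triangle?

By the shoelace formula, twice the signed area is |[(-12)·(-12) − 7·7] + [7·(-15) − 6·(-12)] + [6·7 − (-12)·(-15)]| = 76, so the area is 38.
The number of boundary lattice points is Σ gcd(|Δx|,|Δy|) = gcd(19,19) + gcd(1,3) + gcd(18,22) = 19+1+2 = 22.
Pick's theorem gives I = A − B/2 + 1 = 38 − 22/2 + 1 = 28.

28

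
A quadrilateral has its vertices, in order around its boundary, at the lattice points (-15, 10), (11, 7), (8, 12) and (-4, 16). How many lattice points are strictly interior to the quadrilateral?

Using the shoelace formula, 2A = |((-15)·7 − 11·10) + (11·12 − 8·7) + (8·16 − (-4)·12) + ((-4)·10 − (-15)·16)| = 237, so the area is 118.5.
Summing gcd(|Δx|,|Δy|) over the edges gives the boundary count: gcd(26,3) + gcd(3,5) + gcd(12,4) + gcd(11,6) = 1+1+4+1 = 7.
Pick's theorem gives I = A − B/2 + 1 = 118.5 − 7/2 + 1 = 116.

116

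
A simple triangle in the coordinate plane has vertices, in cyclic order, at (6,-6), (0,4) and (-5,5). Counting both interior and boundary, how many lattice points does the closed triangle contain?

Using the shoelace formula, 2A = |(6·4 − 0·(-6)) + (0·5 − (-5)·4) + ((-5)·(-6) − 6·5)| = 44, so the area is 22.
The number of boundary lattice points is Σ gcd(|Δx|,|Δy|) = gcd(6,10) + gcd(5,1) + gcd(11,11) = 2+1+11 = 14.
Pick's theorem gives I = A − B/2 + 1 = 22 − 14/2 + 1 = 16, so the closed region contains I + B = 16 + 14 = 30 lattice points.

30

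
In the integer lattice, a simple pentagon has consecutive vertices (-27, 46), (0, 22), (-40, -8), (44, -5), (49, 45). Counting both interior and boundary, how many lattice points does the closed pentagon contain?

3278

The shoelace formula gives twice the area as |[(-27)·22 − 0·46] + [0·(-8) − (-40)·22] + [(-40)·(-5) − 44·(-8)] + [44·45 − 49·(-5)] + [49·46 − (-27)·45]| = 6532, so the area is 3266.
Along each edge there are gcd(|Δx|,|Δy|)+1 lattice points, so counting each shared vertex once the boundary has gcd(27,24) + gcd(40,30) + gcd(84,3) + gcd(5,50) + gcd(76,1) = 3+10+3+5+1 = 22.
Pick's theorem gives I = A − B/2 + 1 = 3266 − 22/2 + 1 = 3256, so the closed region contains I + B = 3256 + 22 = 3278 lattice points.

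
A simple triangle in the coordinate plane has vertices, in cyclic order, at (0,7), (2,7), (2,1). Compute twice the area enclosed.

The shoelace formula gives twice the area as |(0·7 − 2·7) + (2·1 − 2·7) + (2·7 − 0·1)| = 12, so the area is 6.

12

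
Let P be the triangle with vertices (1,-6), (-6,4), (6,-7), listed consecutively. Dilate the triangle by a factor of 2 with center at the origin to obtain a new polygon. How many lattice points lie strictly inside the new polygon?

The shoelace formula gives twice the area as |[1·4 − (-6)·(-6)] + [(-6)·(-7) − 6·4] + [6·(-6) − 1·(-7)]| = 43, so the area is 43/2.
The number of boundary lattice points is Σ gcd(|Δx|,|Δy|) = gcd(7,10) + gcd(12,11) + gcd(5,1) = 1+1+1 = 3.
Scaling by 2 multiplies the area by 2² = 4 (so the new area is 86) and multiplies the boundary lattice-point count by 2, giving 6.
By Pick's theorem, the interior count of the dilated polygon is 86 − 6/2 + 1 = 84.

84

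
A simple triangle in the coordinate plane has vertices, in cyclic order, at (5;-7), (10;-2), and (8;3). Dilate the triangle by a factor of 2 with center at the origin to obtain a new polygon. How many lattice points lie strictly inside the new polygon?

64

By the shoelace formula, twice the signed area is |[5·(-2) − 10·(-7)] + [10·3 − 8·(-2)] + [8·(-7) − 5·3]| = 35, so the area is 17.5.
Along each edge there are gcd(|Δx|,|Δy|)+1 lattice points, so counting each shared vertex once the boundary has gcd(5,5) + gcd(2,5) + gcd(3,10) = 5+1+1 = 7.
Scaling by 2 multiplies the area by 2² = 4 (so the new area is 70) and multiplies the boundary lattice-point count by 2, giving 14.
By Pick's theorem, the interior count of the dilated polygon is 70 − 14/2 + 1 = 64.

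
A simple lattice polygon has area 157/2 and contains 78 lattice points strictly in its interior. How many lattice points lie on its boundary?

3

Pick's theorem gives A = I + B/2 − 1, so B = 2(A − I + 1) = 2(157/2 − 78 + 1) = 3.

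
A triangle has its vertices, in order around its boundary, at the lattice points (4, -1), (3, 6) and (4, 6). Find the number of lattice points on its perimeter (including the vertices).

Summing gcd(|Δx|,|Δy|) over the edges gives the boundary count: gcd(1,7) + gcd(1,0) + gcd(0,7) = 1+1+7 = 9.

9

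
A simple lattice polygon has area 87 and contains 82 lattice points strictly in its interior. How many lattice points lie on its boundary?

12

Pick's theorem gives A = I + B/2 − 1, so B = 2(A − I + 1) = 2(87 − 82 + 1) = 12.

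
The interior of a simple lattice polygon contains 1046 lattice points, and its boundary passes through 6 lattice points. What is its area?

1048

Pick's theorem states A = I + B/2 − 1, so A = 1046 + 6/2 − 1 = 1048.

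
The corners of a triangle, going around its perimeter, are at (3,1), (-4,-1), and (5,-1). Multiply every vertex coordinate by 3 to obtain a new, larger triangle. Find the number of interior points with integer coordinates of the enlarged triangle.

64

By the shoelace formula, twice the signed area is |(3·(-1) − (-4)·1) + ((-4)·(-1) − 5·(-1)) + (5·1 − 3·(-1))| = 18, so the area is 9.
The number of boundary lattice points is Σ gcd(|Δx|,|Δy|) = gcd(7,2) + gcd(9,0) + gcd(2,2) = 1+9+2 = 12.
Scaling by 3 multiplies the area by 3² = 9 (so the new area is 81) and multiplies the boundary lattice-point count by 3, giving 36.
By Pick's theorem, the interior count of the dilated polygon is 81 − 36/2 + 1 = 64.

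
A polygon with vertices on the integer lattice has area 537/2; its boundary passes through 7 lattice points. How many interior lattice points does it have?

266

From Pick's theorem, I = A − B/2 + 1 = 537/2 − 7/2 + 1 = 266.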